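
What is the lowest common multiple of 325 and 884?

gcd first: 884 = 2·325 + 234; 325 = 1·234 + 91; 234 = 2·91 + 52; 91 = 1·52 + 39; 52 = 1·39 + 13; 39 = 3·13 + 0 → gcd = 13
lcm = 325·884/gcd = 287300/13 = 22100

22100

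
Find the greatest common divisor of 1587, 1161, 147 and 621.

3

gcd(1587, 1161): 1587 = 1·1161 + 426; 1161 = 2·426 + 309; 426 = 1·309 + 117; 309 = 2·117 + 75; 117 = 1·75 + 42; 75 = 1·42 + 33; 42 = 1·33 + 9; 33 = 3·9 + 6; 9 = 1·6 + 3; 6 = 2·3 + 0 → 3
gcd(3, 147): 147 = 49·3 + 0 → 3
gcd(3, 621): 621 = 207·3 + 0 → 3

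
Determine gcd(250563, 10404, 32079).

gcd(250563, 10404): 250563 = 24·10404 + 867; 10404 = 12·867 + 0 → 867
gcd(867, 32079): 32079 = 37·867 + 0 → 867

867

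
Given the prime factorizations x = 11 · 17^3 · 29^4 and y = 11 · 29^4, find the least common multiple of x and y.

38223587083

max exponent per prime: 11 · 17^3 · 29^4 = 38223587083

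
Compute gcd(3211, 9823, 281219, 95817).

gcd(3211, 9823): 9823 = 3·3211 + 190; 3211 = 16·190 + 171; 190 = 1·171 + 19; 171 = 9·19 + 0 → 19
gcd(19, 281219): 281219 = 14801·19 + 0 → 19
gcd(19, 95817): 95817 = 5043·19 + 0 → 19

19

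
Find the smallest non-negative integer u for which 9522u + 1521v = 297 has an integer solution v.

gcd(9522, 1521) = 9 (Euclid: 9522 = 6·1521 + 396; 1521 = 3·396 + 333; 396 = 1·333 + 63; 333 = 5·63 + 18; 63 = 3·18 + 9; 18 = 2·9 + 0), and 9 | 297.
Extended Euclid: 9522·(73) + 1521·(-457) = 9. Scale by 33: u₀ = 2409.
General solution u = u₀ + 169t; reducing mod 169 gives u = 43 (and v = -269).

43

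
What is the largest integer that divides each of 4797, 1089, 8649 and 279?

9

gcd(4797, 1089): 4797 = 4·1089 + 441; 1089 = 2·441 + 207; 441 = 2·207 + 27; 207 = 7·27 + 18; 27 = 1·18 + 9; 18 = 2·9 + 0 → 9
gcd(9, 8649): 8649 = 961·9 + 0 → 9
gcd(9, 279): 279 = 31·9 + 0 → 9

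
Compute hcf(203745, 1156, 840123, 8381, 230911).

gcd(203745, 1156): 203745 = 176·1156 + 289; 1156 = 4·289 + 0 → 289
gcd(289, 840123): 840123 = 2907·289 + 0 → 289
gcd(289, 8381): 8381 = 29·289 + 0 → 289
gcd(289, 230911): 230911 = 799·289 + 0 → 289

289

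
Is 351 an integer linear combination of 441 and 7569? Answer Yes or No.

gcd(441, 7569): 7569 = 17·441 + 72; 441 = 6·72 + 9; 72 = 8·9 + 0 → 9
9 divides 351, so a solution exists.

Yes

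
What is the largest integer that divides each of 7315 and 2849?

77

7315 = 5 · 7 · 11 · 19
2849 = 7 · 11 · 37
Common: 7 · 11 = 77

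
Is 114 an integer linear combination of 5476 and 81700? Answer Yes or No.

gcd(5476, 81700): 81700 = 14·5476 + 5036; 5476 = 1·5036 + 440; 5036 = 11·440 + 196; 440 = 2·196 + 48; 196 = 4·48 + 4; 48 = 12·4 + 0 → 4
4 does not divide 114, so a solution does not exist.

No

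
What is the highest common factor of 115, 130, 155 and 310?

gcd(115, 130): 130 = 1·115 + 15; 115 = 7·15 + 10; 15 = 1·10 + 5; 10 = 2·5 + 0 → 5
gcd(5, 155): 155 = 31·5 + 0 → 5
gcd(5, 310): 310 = 62·5 + 0 → 5

5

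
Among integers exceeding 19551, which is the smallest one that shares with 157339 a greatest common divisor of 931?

20482

gcd(t, 157339) = 931 forces 931 | t; write t = 931s. Then gcd(931s, 931·169) = 931·gcd(s, 169), so need gcd(s, 169) = 1.
931s > 19551 gives s ≥ 22. The least s ≥ 22 coprime to 169 is 22, so t = 931·22 = 20482.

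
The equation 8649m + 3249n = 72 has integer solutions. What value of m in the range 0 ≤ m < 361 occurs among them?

284

gcd(8649, 3249) = 9 (Euclid: 8649 = 2·3249 + 2151; 3249 = 1·2151 + 1098; 2151 = 1·1098 + 1053; 1098 = 1·1053 + 45; 1053 = 23·45 + 18; 45 = 2·18 + 9; 18 = 2·9 + 0), and 9 | 72.
Extended Euclid: 8649·(-145) + 3249·(386) = 9. Scale by 8: m₀ = -1160.
General solution m = m₀ + 361t; reducing mod 361 gives m = 284 (and n = -756).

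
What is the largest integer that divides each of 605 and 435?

Euclid: 605 = 1·435 + 170; 435 = 2·170 + 95; 170 = 1·95 + 75; 95 = 1·75 + 20; 75 = 3·20 + 15; 20 = 1·15 + 5; 15 = 3·5 + 0. Last nonzero remainder: 5.

5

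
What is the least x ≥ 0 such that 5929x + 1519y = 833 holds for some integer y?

15

Reduce mod 1519: 5929x ≡ 833 (mod 1519). With g = gcd(5929, 1519) = 49 dividing 833, divide through: 121x ≡ 17 (mod 31).
Since gcd(121, 31) = 1, x ≡ 17·(121)⁻¹ ≡ 15 (mod 31). Smallest non-negative: 15.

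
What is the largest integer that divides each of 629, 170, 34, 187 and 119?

17

629 = 17 · 37; 170 = 2 · 5 · 17; 34 = 2 · 17; 187 = 11 · 17; 119 = 7 · 17
gcd takes min exponent of each prime: 17 = 17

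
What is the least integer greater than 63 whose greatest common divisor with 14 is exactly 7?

Multiples of 7 above 63: 7·10, 7·11, … . Need the cofactor coprime to 14/7 = 2.
Checking s = 10, 11, … the first with gcd(s, 2) = 1 is s = 11, giving 77.

77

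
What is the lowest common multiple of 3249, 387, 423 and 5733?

3249 = 3² · 19²; 387 = 3² · 43; 423 = 3² · 47; 5733 = 3² · 7² · 13
lcm takes max exponent of each prime: 3² · 7² · 13 · 19² · 43 · 47 = 4182687873

4182687873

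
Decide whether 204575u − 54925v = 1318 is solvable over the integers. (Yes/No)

gcd(204575, 54925): 204575 = 3·54925 + 39800; 54925 = 1·39800 + 15125; 39800 = 2·15125 + 9550; 15125 = 1·9550 + 5575; 9550 = 1·5575 + 3975; 5575 = 1·3975 + 1600; 3975 = 2·1600 + 775; 1600 = 2·775 + 50; 775 = 15·50 + 25; 50 = 2·25 + 0 → 25
25 does not divide 1318, so a solution does not exist.

No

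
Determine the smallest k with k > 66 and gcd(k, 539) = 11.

88

539 = 11·49. Any k with gcd(k, 539) = 11 is a multiple of 11, say 11s, with s coprime to 49.
Need s > 66/11, so s ≥ 7. First s ≥ 7 with gcd(s, 49) = 1 is s = 8. Thus k = 11·8 = 88.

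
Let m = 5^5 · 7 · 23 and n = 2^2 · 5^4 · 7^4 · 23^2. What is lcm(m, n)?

15876612500

max exponent per prime: 2^2 · 5^5 · 7^4 · 23^2 = 15876612500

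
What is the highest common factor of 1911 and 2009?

49

1911 = 3 · 7² · 13
2009 = 7² · 41
Common: 7² = 49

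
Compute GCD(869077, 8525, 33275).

gcd(869077, 8525): 869077 = 101·8525 + 8052; 8525 = 1·8052 + 473; 8052 = 17·473 + 11; 473 = 43·11 + 0 → 11
gcd(11, 33275): 33275 = 3025·11 + 0 → 11

11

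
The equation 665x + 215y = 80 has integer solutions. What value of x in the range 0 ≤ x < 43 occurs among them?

4

Reduce mod 215: 665x ≡ 80 (mod 215). With g = gcd(665, 215) = 5 dividing 80, divide through: 133x ≡ 16 (mod 43).
Since gcd(133, 43) = 1, x ≡ 16·(133)⁻¹ ≡ 4 (mod 43). Smallest non-negative: 4.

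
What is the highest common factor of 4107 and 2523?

4107 = 3 · 37²
2523 = 3 · 29²
Common: 3 = 3

3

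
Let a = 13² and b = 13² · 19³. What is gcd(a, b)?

169

min exponent per shared prime: 13² = 169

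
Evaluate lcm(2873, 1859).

2873 = 13² · 17; 1859 = 11 · 13²
max exponents: 11 · 13² · 17 = 31603

31603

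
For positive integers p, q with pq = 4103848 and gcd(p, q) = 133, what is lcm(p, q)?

30856

Since gcd(p,q)·lcm(p,q) = pq, lcm = 4103848/133 = 30856.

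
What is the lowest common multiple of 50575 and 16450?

4754050

gcd first: 50575 = 3·16450 + 1225; 16450 = 13·1225 + 525; 1225 = 2·525 + 175; 525 = 3·175 + 0 → gcd = 175
lcm = 50575·16450/gcd = 831958750/175 = 4754050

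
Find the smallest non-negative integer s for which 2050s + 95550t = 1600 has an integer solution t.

Euclid: 95550 = 46·2050 + 1250; 2050 = 1·1250 + 800; 1250 = 1·800 + 450; 800 = 1·450 + 350; 450 = 1·350 + 100; 350 = 3·100 + 50; 100 = 2·50 + 0 → gcd = 50; 1600 = 50·32.
Back-substitution yields 2050·(839) + 95550·(-18) = 50, so one solution is s = 839·32 = 26848, t = -18·32 = -576.
Solutions in s differ by 95550/50 = 1911; the one in [0, 1911) is 26848 mod 1911 = 94.

94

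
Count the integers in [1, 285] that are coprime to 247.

247 = 13·19. Inclusion–exclusion on these primes:
285 − ⌊285/13⌋ − ⌊285/19⌋ + ⌊285/247⌋ = 250

250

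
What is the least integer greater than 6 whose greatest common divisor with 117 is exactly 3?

12

Multiples of 3 above 6: 3·3, 3·4, … . Need the cofactor coprime to 117/3 = 39.
Checking s = 3, 4, … the first with gcd(s, 39) = 1 is s = 4, giving 12.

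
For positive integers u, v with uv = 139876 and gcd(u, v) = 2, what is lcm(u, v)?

69938

For any two positive integers, gcd × lcm equals their product. Hence lcm = 139876 / 2 = 69938.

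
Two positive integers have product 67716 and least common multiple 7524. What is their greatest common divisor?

9

From gcd × lcm = ab: gcd = 67716 / 7524 = 9.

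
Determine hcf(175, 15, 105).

175 = 5² · 7; 15 = 3 · 5; 105 = 3 · 5 · 7
gcd takes min exponent of each prime: 5 = 5

5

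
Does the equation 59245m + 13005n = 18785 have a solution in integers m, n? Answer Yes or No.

Yes

By Bézout, 59245m + 13005n = 18785 has integer solutions iff gcd(59245, 13005) | 18785.
Euclid: 59245 = 4·13005 + 7225; 13005 = 1·7225 + 5780; 7225 = 1·5780 + 1445; 5780 = 4·1445 + 0. gcd = 1445; 18785 mod 1445 = 0. Yes.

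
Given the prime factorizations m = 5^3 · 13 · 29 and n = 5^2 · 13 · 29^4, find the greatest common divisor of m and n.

9425

min exponent per shared prime: 5^2 · 13 · 29 = 9425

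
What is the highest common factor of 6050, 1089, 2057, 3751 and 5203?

6050 = 2 · 5² · 11²; 1089 = 3² · 11²; 2057 = 11² · 17; 3751 = 11² · 31; 5203 = 11² · 43
gcd takes min exponent of each prime: 11² = 121

121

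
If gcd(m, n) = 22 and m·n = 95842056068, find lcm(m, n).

For any two positive integers, gcd × lcm equals their product. Hence lcm = 95842056068 / 22 = 4356457094.

4356457094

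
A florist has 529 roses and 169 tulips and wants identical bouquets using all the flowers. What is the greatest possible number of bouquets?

529 = 23²
169 = 13²
Common: 1 = 1

1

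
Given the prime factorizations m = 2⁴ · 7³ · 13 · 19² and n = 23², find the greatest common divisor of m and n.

1

min exponent per shared prime: (none) = 1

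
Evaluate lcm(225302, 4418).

225302 = 2 · 7² · 11² · 19; 4418 = 2 · 47²
max exponents: 2 · 7² · 11² · 19 · 47² = 497692118

497692118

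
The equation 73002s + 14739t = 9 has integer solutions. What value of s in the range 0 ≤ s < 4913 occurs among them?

gcd(73002, 14739) = 3 (Euclid: 73002 = 4·14739 + 14046; 14739 = 1·14046 + 693; 14046 = 20·693 + 186; 693 = 3·186 + 135; 186 = 1·135 + 51; 135 = 2·51 + 33; 51 = 1·33 + 18; 33 = 1·18 + 15; 18 = 1·15 + 3; 15 = 5·3 + 0), and 3 | 9.
Extended Euclid: 73002·(872) + 14739·(-4319) = 3. Scale by 3: s₀ = 2616.
General solution s = s₀ + 4913k; reducing mod 4913 gives s = 2616 (and t = -12957).

2616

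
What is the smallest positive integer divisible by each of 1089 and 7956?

962676

1089 = 3² · 11²; 7956 = 2² · 3² · 13 · 17
max exponents: 2² · 3² · 11² · 13 · 17 = 962676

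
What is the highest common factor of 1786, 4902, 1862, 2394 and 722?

38

1786 = 2 · 19 · 47; 4902 = 2 · 3 · 19 · 43; 1862 = 2 · 7² · 19; 2394 = 2 · 3² · 7 · 19; 722 = 2 · 19²
gcd takes min exponent of each prime: 2 · 19 = 38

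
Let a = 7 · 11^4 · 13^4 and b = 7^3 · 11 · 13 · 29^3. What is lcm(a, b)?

max exponent per prime: 7^3 · 11^4 · 13^4 · 29^3 = 3498100347368627

3498100347368627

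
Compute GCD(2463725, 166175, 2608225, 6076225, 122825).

2463725 = 5² · 11 · 17² · 31; 166175 = 5² · 17² · 23; 2608225 = 5² · 17² · 19²; 6076225 = 5² · 17² · 29²; 122825 = 5² · 17³
gcd takes min exponent of each prime: 5² · 17² = 7225

7225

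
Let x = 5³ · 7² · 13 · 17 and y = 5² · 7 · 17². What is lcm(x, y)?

23011625

max exponent per prime: 5³ · 7² · 13 · 17² = 23011625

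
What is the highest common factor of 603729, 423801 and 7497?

441

603729 = 3² · 7² · 37²; 423801 = 3² · 7² · 31²; 7497 = 3² · 7² · 17
gcd takes min exponent of each prime: 3² · 7² = 441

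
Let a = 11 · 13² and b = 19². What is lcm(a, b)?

671099

max exponent per prime: 11 · 13² · 19² = 671099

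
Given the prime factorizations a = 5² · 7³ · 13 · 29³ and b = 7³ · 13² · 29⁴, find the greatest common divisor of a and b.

108750551

min exponent per shared prime: 7³ · 13 · 29³ = 108750551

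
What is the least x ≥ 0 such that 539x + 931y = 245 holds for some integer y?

Euclid: 931 = 1·539 + 392; 539 = 1·392 + 147; 392 = 2·147 + 98; 147 = 1·98 + 49; 98 = 2·49 + 0 → gcd = 49; 245 = 49·5.
Back-substitution yields 539·(7) + 931·(-4) = 49, so one solution is x = 7·5 = 35, y = -4·5 = -20.
Solutions in x differ by 931/49 = 19; the one in [0, 19) is 35 mod 19 = 16.

16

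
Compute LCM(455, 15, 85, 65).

23205

455 = 5 · 7 · 13; 15 = 3 · 5; 85 = 5 · 17; 65 = 5 · 13
lcm takes max exponent of each prime: 3 · 5 · 7 · 13 · 17 = 23205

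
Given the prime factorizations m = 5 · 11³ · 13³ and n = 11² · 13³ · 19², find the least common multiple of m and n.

max exponent per prime: 5 · 11³ · 13³ · 19² = 5278193635

5278193635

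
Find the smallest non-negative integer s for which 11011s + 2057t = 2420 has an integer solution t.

9

Euclid: 11011 = 5·2057 + 726; 2057 = 2·726 + 605; 726 = 1·605 + 121; 605 = 5·121 + 0 → gcd = 121; 2420 = 121·20.
Back-substitution yields 11011·(3) + 2057·(-16) = 121, so one solution is s = 3·20 = 60, t = -16·20 = -320.
Solutions in s differ by 2057/121 = 17; the one in [0, 17) is 60 mod 17 = 9.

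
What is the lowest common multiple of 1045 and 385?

gcd first: 1045 = 2·385 + 275; 385 = 1·275 + 110; 275 = 2·110 + 55; 110 = 2·55 + 0 → gcd = 55
lcm = 1045·385/gcd = 402325/55 = 7315

7315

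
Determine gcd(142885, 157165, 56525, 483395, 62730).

85

142885 = 5 · 17 · 41²; 157165 = 5 · 17 · 43²; 56525 = 5² · 7 · 17 · 19; 483395 = 5 · 11² · 17 · 47; 62730 = 2 · 3² · 5 · 17 · 41
gcd takes min exponent of each prime: 5 · 17 = 85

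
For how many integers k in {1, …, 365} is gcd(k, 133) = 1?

296

133 = 7·19. Inclusion–exclusion on these primes:
365 − ⌊365/7⌋ − ⌊365/19⌋ + ⌊365/133⌋ = 296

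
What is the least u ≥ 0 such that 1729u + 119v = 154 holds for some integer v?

Euclid: 1729 = 14·119 + 63; 119 = 1·63 + 56; 63 = 1·56 + 7; 56 = 8·7 + 0 → gcd = 7; 154 = 7·22.
Back-substitution yields 1729·(2) + 119·(-29) = 7, so one solution is u = 2·22 = 44, v = -29·22 = -638.
Solutions in u differ by 119/7 = 17; the one in [0, 17) is 44 mod 17 = 10.

10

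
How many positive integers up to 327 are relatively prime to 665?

213

665 = 5·7·19. Inclusion–exclusion on these primes:
327 − ⌊327/5⌋ − ⌊327/7⌋ − ⌊327/19⌋ + ⌊327/35⌋ + ⌊327/95⌋ + ⌊327/133⌋ − ⌊327/665⌋ = 213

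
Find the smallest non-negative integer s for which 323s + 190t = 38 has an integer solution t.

Euclid: 323 = 1·190 + 133; 190 = 1·133 + 57; 133 = 2·57 + 19; 57 = 3·19 + 0 → gcd = 19; 38 = 19·2.
Back-substitution yields 323·(3) + 190·(-5) = 19, so one solution is s = 3·2 = 6, t = -5·2 = -10.
Solutions in s differ by 190/19 = 10; the one in [0, 10) is 6 mod 10 = 6.

6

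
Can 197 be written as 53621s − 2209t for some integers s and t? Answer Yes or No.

By Bézout, 53621s − 2209t = 197 has integer solutions iff gcd(53621, 2209) | 197.
Euclid: 53621 = 24·2209 + 605; 2209 = 3·605 + 394; 605 = 1·394 + 211; 394 = 1·211 + 183; 211 = 1·183 + 28; 183 = 6·28 + 15; 28 = 1·15 + 13; 15 = 1·13 + 2; 13 = 6·2 + 1; 2 = 2·1 + 0. gcd = 1; 197 mod 1 = 0. Yes.

Yes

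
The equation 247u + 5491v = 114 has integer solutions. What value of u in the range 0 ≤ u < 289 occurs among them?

245

Reduce mod 5491: 247u ≡ 114 (mod 5491). With g = gcd(247, 5491) = 19 dividing 114, divide through: 13u ≡ 6 (mod 289).
Since gcd(13, 289) = 1, u ≡ 6·(13)⁻¹ ≡ 245 (mod 289). Smallest non-negative: 245.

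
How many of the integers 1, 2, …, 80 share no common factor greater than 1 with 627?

46

Prime factors of 627: 3, 11, 19. Count integers ≤ 80 divisible by none of them.
By inclusion–exclusion: 80 − ⌊80/3⌋ − ⌊80/11⌋ − ⌊80/19⌋ + ⌊80/33⌋ + ⌊80/57⌋ + ⌊80/209⌋ − ⌊80/627⌋ = 46.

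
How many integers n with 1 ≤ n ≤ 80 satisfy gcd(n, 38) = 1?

38 = 2·19. Inclusion–exclusion on these primes:
80 − ⌊80/2⌋ − ⌊80/19⌋ + ⌊80/38⌋ = 38

38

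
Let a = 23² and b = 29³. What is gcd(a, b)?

1

min exponent per shared prime: (none) = 1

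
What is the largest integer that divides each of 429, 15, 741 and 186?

429 = 3 · 11 · 13; 15 = 3 · 5; 741 = 3 · 13 · 19; 186 = 2 · 3 · 31
gcd takes min exponent of each prime: 3 = 3

3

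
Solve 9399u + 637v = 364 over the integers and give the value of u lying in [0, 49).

Reduce mod 637: 9399u ≡ 364 (mod 637). With g = gcd(9399, 637) = 13 dividing 364, divide through: 723u ≡ 28 (mod 49).
Since gcd(723, 49) = 1, u ≡ 28·(723)⁻¹ ≡ 14 (mod 49). Smallest non-negative: 14.

14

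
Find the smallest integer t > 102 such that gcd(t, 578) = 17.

119

578 = 17·34. Any t with gcd(t, 578) = 17 is a multiple of 17, say 17s, with s coprime to 34.
Need s > 102/17, so s ≥ 7. First s ≥ 7 with gcd(s, 34) = 1 is s = 7. Thus t = 17·7 = 119.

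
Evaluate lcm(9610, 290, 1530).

42639570

9610 = 2 · 5 · 31²; 290 = 2 · 5 · 29; 1530 = 2 · 3² · 5 · 17
lcm takes max exponent of each prime: 2 · 3² · 5 · 17 · 29 · 31² = 42639570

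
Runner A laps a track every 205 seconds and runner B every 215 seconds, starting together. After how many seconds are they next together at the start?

8815

205 = 5 · 41; 215 = 5 · 43
max exponents: 5 · 41 · 43 = 8815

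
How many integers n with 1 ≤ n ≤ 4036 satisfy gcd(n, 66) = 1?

1223

Prime factors of 66: 2, 3, 11. Count integers ≤ 4036 divisible by none of them.
By inclusion–exclusion: 4036 − ⌊4036/2⌋ − ⌊4036/3⌋ − ⌊4036/11⌋ + ⌊4036/6⌋ + ⌊4036/22⌋ + ⌊4036/33⌋ − ⌊4036/66⌋ = 1223.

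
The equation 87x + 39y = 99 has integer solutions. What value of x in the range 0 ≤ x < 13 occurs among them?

11

Euclid: 87 = 2·39 + 9; 39 = 4·9 + 3; 9 = 3·3 + 0 → gcd = 3; 99 = 3·33.
Back-substitution yields 87·(-4) + 39·(9) = 3, so one solution is x = -4·33 = -132, y = 9·33 = 297.
Solutions in x differ by 39/3 = 13; the one in [0, 13) is -132 mod 13 = 11.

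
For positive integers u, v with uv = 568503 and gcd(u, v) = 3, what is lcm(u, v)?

189501

For any two positive integers, gcd × lcm equals their product. Hence lcm = 568503 / 3 = 189501.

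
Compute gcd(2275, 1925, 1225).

175

2275 = 5² · 7 · 13; 1925 = 5² · 7 · 11; 1225 = 5² · 7²
gcd takes min exponent of each prime: 5² · 7 = 175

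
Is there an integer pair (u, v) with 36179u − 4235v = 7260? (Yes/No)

By Bézout, 36179u − 4235v = 7260 has integer solutions iff gcd(36179, 4235) | 7260.
Euclid: 36179 = 8·4235 + 2299; 4235 = 1·2299 + 1936; 2299 = 1·1936 + 363; 1936 = 5·363 + 121; 363 = 3·121 + 0. gcd = 121; 7260 mod 121 = 0. Yes.

Yes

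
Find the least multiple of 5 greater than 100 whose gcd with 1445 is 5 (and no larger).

1445 = 5·289. Any k with gcd(k, 1445) = 5 is a multiple of 5, say 5s, with s coprime to 289.
Need s > 100/5, so s ≥ 21. First s ≥ 21 with gcd(s, 289) = 1 is s = 21. Thus k = 5·21 = 105.

105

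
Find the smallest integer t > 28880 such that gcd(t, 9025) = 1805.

9025 = 1805·5. Any t with gcd(t, 9025) = 1805 is a multiple of 1805, say 1805s, with s coprime to 5.
Need s > 28880/1805, so s ≥ 17. First s ≥ 17 with gcd(s, 5) = 1 is s = 17. Thus t = 1805·17 = 30685.

30685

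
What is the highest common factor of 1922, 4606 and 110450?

gcd(1922, 4606): 4606 = 2·1922 + 762; 1922 = 2·762 + 398; 762 = 1·398 + 364; 398 = 1·364 + 34; 364 = 10·34 + 24; 34 = 1·24 + 10; 24 = 2·10 + 4; 10 = 2·4 + 2; 4 = 2·2 + 0 → 2
gcd(2, 110450): 110450 = 55225·2 + 0 → 2

2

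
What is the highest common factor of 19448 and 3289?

143

19448 = 2³ · 11 · 13 · 17
3289 = 11 · 13 · 23
Common: 11 · 13 = 143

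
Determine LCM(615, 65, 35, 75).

615 = 3 · 5 · 41; 65 = 5 · 13; 35 = 5 · 7; 75 = 3 · 5²
lcm takes max exponent of each prime: 3 · 5² · 7 · 13 · 41 = 279825

279825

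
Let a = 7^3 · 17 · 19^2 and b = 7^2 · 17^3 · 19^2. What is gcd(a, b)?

300713

min exponent per shared prime: 7^2 · 17 · 19^2 = 300713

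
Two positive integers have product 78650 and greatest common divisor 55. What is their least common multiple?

Since gcd(p,q)·lcm(p,q) = pq, lcm = 78650/55 = 1430.

1430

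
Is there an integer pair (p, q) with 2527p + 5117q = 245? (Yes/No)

By Bézout, 2527p + 5117q = 245 has integer solutions iff gcd(2527, 5117) | 245.
Euclid: 5117 = 2·2527 + 63; 2527 = 40·63 + 7; 63 = 9·7 + 0. gcd = 7; 245 mod 7 = 0. Yes.

Yes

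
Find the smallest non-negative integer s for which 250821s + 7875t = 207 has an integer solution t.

gcd(250821, 7875) = 9 (Euclid: 250821 = 31·7875 + 6696; 7875 = 1·6696 + 1179; 6696 = 5·1179 + 801; 1179 = 1·801 + 378; 801 = 2·378 + 45; 378 = 8·45 + 18; 45 = 2·18 + 9; 18 = 2·9 + 0), and 9 | 207.
Extended Euclid: 250821·(354) + 7875·(-11275) = 9. Scale by 23: s₀ = 8142.
General solution s = s₀ + 875k; reducing mod 875 gives s = 267 (and t = -8504).

267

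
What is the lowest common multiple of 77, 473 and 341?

77 = 7 · 11; 473 = 11 · 43; 341 = 11 · 31
lcm takes max exponent of each prime: 7 · 11 · 31 · 43 = 102641

102641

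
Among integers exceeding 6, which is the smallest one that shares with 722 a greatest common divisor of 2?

gcd(x, 722) = 2 forces 2 | x; write x = 2s. Then gcd(2s, 2·361) = 2·gcd(s, 361), so need gcd(s, 361) = 1.
2s > 6 gives s ≥ 4. The least s ≥ 4 coprime to 361 is 4, so x = 2·4 = 8.

8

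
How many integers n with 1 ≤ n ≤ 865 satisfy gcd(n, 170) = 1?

326

Prime factors of 170: 2, 5, 17. Count integers ≤ 865 divisible by none of them.
By inclusion–exclusion: 865 − ⌊865/2⌋ − ⌊865/5⌋ − ⌊865/17⌋ + ⌊865/10⌋ + ⌊865/34⌋ + ⌊865/85⌋ − ⌊865/170⌋ = 326.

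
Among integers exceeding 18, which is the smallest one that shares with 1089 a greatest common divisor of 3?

21

Multiples of 3 above 18: 3·7, 3·8, … . Need the cofactor coprime to 1089/3 = 363.
Checking s = 7, 8, … the first with gcd(s, 363) = 1 is s = 7, giving 21.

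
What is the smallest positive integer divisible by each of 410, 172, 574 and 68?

4195940

410 = 2 · 5 · 41; 172 = 2² · 43; 574 = 2 · 7 · 41; 68 = 2² · 17
lcm takes max exponent of each prime: 2² · 5 · 7 · 17 · 41 · 43 = 4195940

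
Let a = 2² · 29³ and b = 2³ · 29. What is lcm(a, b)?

max exponent per prime: 2³ · 29³ = 195112

195112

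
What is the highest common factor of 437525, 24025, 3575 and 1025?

gcd(437525, 24025): 437525 = 18·24025 + 5075; 24025 = 4·5075 + 3725; 5075 = 1·3725 + 1350; 3725 = 2·1350 + 1025; 1350 = 1·1025 + 325; 1025 = 3·325 + 50; 325 = 6·50 + 25; 50 = 2·25 + 0 → 25
gcd(25, 3575): 3575 = 143·25 + 0 → 25
gcd(25, 1025): 1025 = 41·25 + 0 → 25

25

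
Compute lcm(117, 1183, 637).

74529

117 = 3² · 13; 1183 = 7 · 13²; 637 = 7² · 13
lcm takes max exponent of each prime: 3² · 7² · 13² = 74529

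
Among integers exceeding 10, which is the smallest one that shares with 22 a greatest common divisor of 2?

12

22 = 2·11. Any x with gcd(x, 22) = 2 is a multiple of 2, say 2s, with s coprime to 11.
Need s > 10/2, so s ≥ 6. First s ≥ 6 with gcd(s, 11) = 1 is s = 6. Thus x = 2·6 = 12.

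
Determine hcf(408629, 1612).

408629 = 13 · 17 · 43²
1612 = 2² · 13 · 31
Common: 13 = 13

13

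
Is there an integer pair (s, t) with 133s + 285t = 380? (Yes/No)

gcd(133, 285): 285 = 2·133 + 19; 133 = 7·19 + 0 → 19
19 divides 380, so a solution exists.

Yes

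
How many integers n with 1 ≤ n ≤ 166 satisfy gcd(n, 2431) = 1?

131

Prime factors of 2431: 11, 13, 17. Count integers ≤ 166 divisible by none of them.
By inclusion–exclusion: 166 − ⌊166/11⌋ − ⌊166/13⌋ − ⌊166/17⌋ + ⌊166/143⌋ + ⌊166/187⌋ + ⌊166/221⌋ − ⌊166/2431⌋ = 131.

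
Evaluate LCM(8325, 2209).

8325 = 3² · 5² · 37; 2209 = 47²
max exponents: 3² · 5² · 37 · 47² = 18389925

18389925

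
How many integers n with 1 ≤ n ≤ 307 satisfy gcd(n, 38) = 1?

146

Prime factors of 38: 2, 19. Count integers ≤ 307 divisible by none of them.
By inclusion–exclusion: 307 − ⌊307/2⌋ − ⌊307/19⌋ + ⌊307/38⌋ = 146.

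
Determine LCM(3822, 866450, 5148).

3822 = 2 · 3 · 7² · 13; 866450 = 2 · 5² · 13 · 31 · 43; 5148 = 2² · 3² · 11 · 13
lcm takes max exponent of each prime: 2² · 3² · 5² · 7² · 11 · 13 · 31 · 43 = 8406297900

8406297900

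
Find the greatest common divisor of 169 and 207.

Euclid: 207 = 1·169 + 38; 169 = 4·38 + 17; 38 = 2·17 + 4; 17 = 4·4 + 1; 4 = 4·1 + 0. Last nonzero remainder: 1.

1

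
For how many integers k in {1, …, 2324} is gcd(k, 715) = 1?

Prime factors of 715: 5, 11, 13. Count integers ≤ 2324 divisible by none of them.
By inclusion–exclusion: 2324 − ⌊2324/5⌋ − ⌊2324/11⌋ − ⌊2324/13⌋ + ⌊2324/55⌋ + ⌊2324/65⌋ + ⌊2324/143⌋ − ⌊2324/715⌋ = 1561.

1561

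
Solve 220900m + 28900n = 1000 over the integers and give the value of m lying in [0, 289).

143

Euclid: 220900 = 7·28900 + 18600; 28900 = 1·18600 + 10300; 18600 = 1·10300 + 8300; 10300 = 1·8300 + 2000; 8300 = 4·2000 + 300; 2000 = 6·300 + 200; 300 = 1·200 + 100; 200 = 2·100 + 0 → gcd = 100; 1000 = 100·10.
Back-substitution yields 220900·(101) + 28900·(-772) = 100, so one solution is m = 101·10 = 1010, n = -772·10 = -7720.
Solutions in m differ by 28900/100 = 289; the one in [0, 289) is 1010 mod 289 = 143.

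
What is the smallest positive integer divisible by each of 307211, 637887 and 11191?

lcm(307211, 637887) = 307211·637887/gcd = 195965903157/361 = 542841837
lcm(542841837, 11191) = 542841837·11191/gcd = 6074942997867/11191 = 542841837

542841837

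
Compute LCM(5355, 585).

5355 = 3² · 5 · 7 · 17; 585 = 3² · 5 · 13
max exponents: 3² · 5 · 7 · 13 · 17 = 69615

69615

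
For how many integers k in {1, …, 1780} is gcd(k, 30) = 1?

30 = 2·3·5. Inclusion–exclusion on these primes:
1780 − ⌊1780/2⌋ − ⌊1780/3⌋ − ⌊1780/5⌋ + ⌊1780/6⌋ + ⌊1780/10⌋ + ⌊1780/15⌋ − ⌊1780/30⌋ = 474

474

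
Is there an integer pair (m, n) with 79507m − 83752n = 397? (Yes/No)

gcd(79507, 83752): 83752 = 1·79507 + 4245; 79507 = 18·4245 + 3097; 4245 = 1·3097 + 1148; 3097 = 2·1148 + 801; 1148 = 1·801 + 347; 801 = 2·347 + 107; 347 = 3·107 + 26; 107 = 4·26 + 3; 26 = 8·3 + 2; 3 = 1·2 + 1; 2 = 2·1 + 0 → 1
1 divides 397, so a solution exists.

Yes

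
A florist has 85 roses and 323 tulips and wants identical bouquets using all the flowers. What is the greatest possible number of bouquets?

85 = 5 · 17
323 = 17 · 19
Common: 17 = 17

17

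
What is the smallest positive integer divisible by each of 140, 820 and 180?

51660

lcm(140, 820) = 140·820/gcd = 114800/20 = 5740
lcm(5740, 180) = 5740·180/gcd = 1033200/20 = 51660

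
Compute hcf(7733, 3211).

19

Euclid: 7733 = 2·3211 + 1311; 3211 = 2·1311 + 589; 1311 = 2·589 + 133; 589 = 4·133 + 57; 133 = 2·57 + 19; 57 = 3·19 + 0. Last nonzero remainder: 19.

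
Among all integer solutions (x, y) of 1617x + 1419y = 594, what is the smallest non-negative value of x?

Reduce mod 1419: 1617x ≡ 594 (mod 1419). With g = gcd(1617, 1419) = 33 dividing 594, divide through: 49x ≡ 18 (mod 43).
Since gcd(49, 43) = 1, x ≡ 18·(49)⁻¹ ≡ 3 (mod 43). Smallest non-negative: 3.

3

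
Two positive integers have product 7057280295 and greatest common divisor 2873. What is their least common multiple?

Since gcd(a,b)·lcm(a,b) = ab, lcm = 7057280295/2873 = 2456415.

2456415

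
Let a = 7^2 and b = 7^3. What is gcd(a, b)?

min exponent per shared prime: 7^2 = 49

49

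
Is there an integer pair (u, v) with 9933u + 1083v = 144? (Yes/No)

By Bézout, 9933u + 1083v = 144 has integer solutions iff gcd(9933, 1083) | 144.
Euclid: 9933 = 9·1083 + 186; 1083 = 5·186 + 153; 186 = 1·153 + 33; 153 = 4·33 + 21; 33 = 1·21 + 12; 21 = 1·12 + 9; 12 = 1·9 + 3; 9 = 3·3 + 0. gcd = 3; 144 mod 3 = 0. Yes.

Yes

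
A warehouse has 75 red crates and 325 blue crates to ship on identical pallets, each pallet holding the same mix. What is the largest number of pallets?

75 = 3 · 5²
325 = 5² · 13
Common: 5² = 25

25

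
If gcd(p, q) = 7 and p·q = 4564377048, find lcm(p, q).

gcd·lcm = product, so lcm = 4564377048/7 = 652053864.

652053864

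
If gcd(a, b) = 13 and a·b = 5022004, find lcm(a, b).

386308

Since gcd(a,b)·lcm(a,b) = ab, lcm = 5022004/13 = 386308.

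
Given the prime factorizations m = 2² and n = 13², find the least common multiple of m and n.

max exponent per prime: 2² · 13² = 676

676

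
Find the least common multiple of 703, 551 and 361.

387353

703 = 19 · 37; 551 = 19 · 29; 361 = 19²
lcm takes max exponent of each prime: 19² · 29 · 37 = 387353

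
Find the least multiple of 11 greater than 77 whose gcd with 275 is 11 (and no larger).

88

gcd(k, 275) = 11 forces 11 | k; write k = 11s. Then gcd(11s, 11·25) = 11·gcd(s, 25), so need gcd(s, 25) = 1.
11s > 77 gives s ≥ 8. The least s ≥ 8 coprime to 25 is 8, so k = 11·8 = 88.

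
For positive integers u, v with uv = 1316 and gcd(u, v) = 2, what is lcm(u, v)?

658

For any two positive integers, gcd × lcm equals their product. Hence lcm = 1316 / 2 = 658.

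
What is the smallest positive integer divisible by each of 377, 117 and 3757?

980577

lcm(377, 117) = 377·117/gcd = 44109/13 = 3393
lcm(3393, 3757) = 3393·3757/gcd = 12747501/13 = 980577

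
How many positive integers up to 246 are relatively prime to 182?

Prime factors of 182: 2, 7, 13. Count integers ≤ 246 divisible by none of them.
By inclusion–exclusion: 246 − ⌊246/2⌋ − ⌊246/7⌋ − ⌊246/13⌋ + ⌊246/14⌋ + ⌊246/26⌋ + ⌊246/91⌋ − ⌊246/182⌋ = 97.

97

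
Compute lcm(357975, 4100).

gcd first: 357975 = 87·4100 + 1275; 4100 = 3·1275 + 275; 1275 = 4·275 + 175; 275 = 1·175 + 100; 175 = 1·100 + 75; 100 = 1·75 + 25; 75 = 3·25 + 0 → gcd = 25
lcm = 357975·4100/gcd = 1467697500/25 = 58707900

58707900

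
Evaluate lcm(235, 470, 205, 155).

597370

235 = 5 · 47; 470 = 2 · 5 · 47; 205 = 5 · 41; 155 = 5 · 31
lcm takes max exponent of each prime: 2 · 5 · 31 · 41 · 47 = 597370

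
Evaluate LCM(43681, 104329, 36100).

1262380900

43681 = 11² · 19²; 104329 = 17² · 19²; 36100 = 2² · 5² · 19²
lcm takes max exponent of each prime: 2² · 5² · 11² · 17² · 19² = 1262380900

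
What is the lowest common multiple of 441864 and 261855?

12856033080

441864 = 2³ · 3² · 17 · 19²; 261855 = 3² · 5 · 11 · 23²
max exponents: 2³ · 3² · 5 · 11 · 17 · 19² · 23² = 12856033080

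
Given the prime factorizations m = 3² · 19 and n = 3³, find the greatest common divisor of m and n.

min exponent per shared prime: 3² = 9

9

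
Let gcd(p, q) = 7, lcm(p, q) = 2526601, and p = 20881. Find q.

p·q = gcd·lcm = 7·2526601 = 17686207, so q = 17686207/20881 = 847.

847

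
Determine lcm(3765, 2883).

3618165

3765 = 3 · 5 · 251; 2883 = 3 · 31²
max exponents: 3 · 5 · 31² · 251 = 3618165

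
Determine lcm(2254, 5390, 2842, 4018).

lcm(2254, 5390) = 2254·5390/gcd = 12149060/98 = 123970
lcm(123970, 2842) = 123970·2842/gcd = 352322740/98 = 3595130
lcm(3595130, 4018) = 3595130·4018/gcd = 14445232340/98 = 147400330

147400330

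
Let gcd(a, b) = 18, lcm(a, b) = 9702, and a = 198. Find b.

a·b = gcd·lcm = 18·9702 = 174636, so b = 174636/198 = 882.

882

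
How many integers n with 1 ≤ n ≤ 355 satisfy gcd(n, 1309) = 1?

260

Prime factors of 1309: 7, 11, 17. Count integers ≤ 355 divisible by none of them.
By inclusion–exclusion: 355 − ⌊355/7⌋ − ⌊355/11⌋ − ⌊355/17⌋ + ⌊355/77⌋ + ⌊355/119⌋ + ⌊355/187⌋ − ⌊355/1309⌋ = 260.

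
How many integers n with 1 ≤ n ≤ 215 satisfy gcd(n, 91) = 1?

171

91 = 7·13. Inclusion–exclusion on these primes:
215 − ⌊215/7⌋ − ⌊215/13⌋ + ⌊215/91⌋ = 171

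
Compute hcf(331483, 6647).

331483 = 17² · 31 · 37
6647 = 17² · 23
Common: 17² = 289

289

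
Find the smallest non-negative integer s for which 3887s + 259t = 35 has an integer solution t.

147

Euclid: 3887 = 15·259 + 2; 259 = 129·2 + 1; 2 = 2·1 + 0 → gcd = 1; 35 = 1·35.
Back-substitution yields 3887·(-129) + 259·(1936) = 1, so one solution is s = -129·35 = -4515, t = 1936·35 = 67760.
Solutions in s differ by 259/1 = 259; the one in [0, 259) is -4515 mod 259 = 147.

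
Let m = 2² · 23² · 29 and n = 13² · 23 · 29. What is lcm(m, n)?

10370516

max exponent per prime: 2² · 13² · 23² · 29 = 10370516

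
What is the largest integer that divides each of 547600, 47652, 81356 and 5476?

547600 = 2⁴ · 5² · 37²; 47652 = 2² · 3 · 11 · 19²; 81356 = 2² · 11 · 43²; 5476 = 2² · 37²
gcd takes min exponent of each prime: 2² = 4

4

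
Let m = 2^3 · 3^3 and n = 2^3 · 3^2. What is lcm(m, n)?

max exponent per prime: 2^3 · 3^3 = 216

216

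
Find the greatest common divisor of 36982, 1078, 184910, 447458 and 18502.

gcd(36982, 1078): 36982 = 34·1078 + 330; 1078 = 3·330 + 88; 330 = 3·88 + 66; 88 = 1·66 + 22; 66 = 3·22 + 0 → 22
gcd(22, 184910): 184910 = 8405·22 + 0 → 22
gcd(22, 447458): 447458 = 20339·22 + 0 → 22
gcd(22, 18502): 18502 = 841·22 + 0 → 22

22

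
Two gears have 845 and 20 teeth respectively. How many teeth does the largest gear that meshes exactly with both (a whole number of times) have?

Euclid: 845 = 42·20 + 5; 20 = 4·5 + 0. Last nonzero remainder: 5.

5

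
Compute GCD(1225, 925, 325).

gcd(1225, 925): 1225 = 1·925 + 300; 925 = 3·300 + 25; 300 = 12·25 + 0 → 25
gcd(25, 325): 325 = 13·25 + 0 → 25

25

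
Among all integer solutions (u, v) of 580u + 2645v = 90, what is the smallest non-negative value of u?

64

Reduce mod 2645: 580u ≡ 90 (mod 2645). With g = gcd(580, 2645) = 5 dividing 90, divide through: 116u ≡ 18 (mod 529).
Since gcd(116, 529) = 1, u ≡ 18·(116)⁻¹ ≡ 64 (mod 529). Smallest non-negative: 64.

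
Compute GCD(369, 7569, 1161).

9

369 = 3² · 41; 7569 = 3² · 29²; 1161 = 3³ · 43
gcd takes min exponent of each prime: 3² = 9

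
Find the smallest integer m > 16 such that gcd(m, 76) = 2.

18

76 = 2·38. Any m with gcd(m, 76) = 2 is a multiple of 2, say 2s, with s coprime to 38.
Need s > 16/2, so s ≥ 9. First s ≥ 9 with gcd(s, 38) = 1 is s = 9. Thus m = 2·9 = 18.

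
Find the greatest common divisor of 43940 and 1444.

Euclid: 43940 = 30·1444 + 620; 1444 = 2·620 + 204; 620 = 3·204 + 8; 204 = 25·8 + 4; 8 = 2·4 + 0. Last nonzero remainder: 4.

4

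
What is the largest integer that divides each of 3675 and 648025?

3675 = 3 · 5² · 7²
648025 = 5² · 7² · 23²
Common: 5² · 7² = 1225

1225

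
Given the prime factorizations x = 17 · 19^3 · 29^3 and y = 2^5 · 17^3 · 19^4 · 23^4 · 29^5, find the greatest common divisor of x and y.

min exponent per shared prime: 17 · 19^3 · 29^3 = 2843830567

2843830567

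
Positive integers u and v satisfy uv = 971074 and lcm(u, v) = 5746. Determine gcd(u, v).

gcd·lcm = product, so gcd = 971074/5746 = 169.

169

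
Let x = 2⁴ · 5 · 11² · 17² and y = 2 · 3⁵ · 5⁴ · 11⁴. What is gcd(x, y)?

1210

min exponent per shared prime: 2 · 5 · 11² = 1210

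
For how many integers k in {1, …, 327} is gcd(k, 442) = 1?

142

442 = 2·13·17. Inclusion–exclusion on these primes:
327 − ⌊327/2⌋ − ⌊327/13⌋ − ⌊327/17⌋ + ⌊327/26⌋ + ⌊327/34⌋ + ⌊327/221⌋ − ⌊327/442⌋ = 142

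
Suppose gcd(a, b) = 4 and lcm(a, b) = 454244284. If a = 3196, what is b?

568516

a·b = gcd·lcm = 4·454244284 = 1816977136, so b = 1816977136/3196 = 568516.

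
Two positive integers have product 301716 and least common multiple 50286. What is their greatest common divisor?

6

From gcd × lcm = pq: gcd = 301716 / 50286 = 6.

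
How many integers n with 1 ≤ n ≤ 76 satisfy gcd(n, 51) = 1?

48

51 = 3·17. Inclusion–exclusion on these primes:
76 − ⌊76/3⌋ − ⌊76/17⌋ + ⌊76/51⌋ = 48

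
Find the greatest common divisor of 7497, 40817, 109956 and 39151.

gcd(7497, 40817): 40817 = 5·7497 + 3332; 7497 = 2·3332 + 833; 3332 = 4·833 + 0 → 833
gcd(833, 109956): 109956 = 132·833 + 0 → 833
gcd(833, 39151): 39151 = 47·833 + 0 → 833

833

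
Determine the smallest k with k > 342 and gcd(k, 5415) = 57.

5415 = 57·95. Any k with gcd(k, 5415) = 57 is a multiple of 57, say 57s, with s coprime to 95.
Need s > 342/57, so s ≥ 7. First s ≥ 7 with gcd(s, 95) = 1 is s = 7. Thus k = 57·7 = 399.

399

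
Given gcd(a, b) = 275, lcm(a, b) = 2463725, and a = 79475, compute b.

8525

a·b = gcd·lcm = 275·2463725 = 677524375, so b = 677524375/79475 = 8525.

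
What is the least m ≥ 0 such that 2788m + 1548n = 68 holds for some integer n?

236

Reduce mod 1548: 2788m ≡ 68 (mod 1548). With g = gcd(2788, 1548) = 4 dividing 68, divide through: 697m ≡ 17 (mod 387).
Since gcd(697, 387) = 1, m ≡ 17·(697)⁻¹ ≡ 236 (mod 387). Smallest non-negative: 236.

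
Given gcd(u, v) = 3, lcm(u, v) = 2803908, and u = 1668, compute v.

5043

u·v = gcd·lcm = 3·2803908 = 8411724, so v = 8411724/1668 = 5043.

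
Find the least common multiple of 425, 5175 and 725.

2551275

425 = 5² · 17; 5175 = 3² · 5² · 23; 725 = 5² · 29
lcm takes max exponent of each prime: 3² · 5² · 17 · 23 · 29 = 2551275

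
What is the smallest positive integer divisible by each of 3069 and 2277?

gcd first: 3069 = 1·2277 + 792; 2277 = 2·792 + 693; 792 = 1·693 + 99; 693 = 7·99 + 0 → gcd = 99
lcm = 3069·2277/gcd = 6988113/99 = 70587

70587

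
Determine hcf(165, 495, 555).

15

gcd(165, 495): 495 = 3·165 + 0 → 165
gcd(165, 555): 555 = 3·165 + 60; 165 = 2·60 + 45; 60 = 1·45 + 15; 45 = 3·15 + 0 → 15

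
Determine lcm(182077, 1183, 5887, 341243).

lcm(182077, 1183) = 182077·1183/gcd = 215397091/7 = 30771013
lcm(30771013, 5887) = 30771013·5887/gcd = 181148953531/7 = 25878421933
lcm(25878421933, 341243) = 25878421933·341243/gcd = 8830830335682719/203 = 43501627269373

43501627269373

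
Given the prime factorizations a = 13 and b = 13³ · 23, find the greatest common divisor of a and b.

13

min exponent per shared prime: 13 = 13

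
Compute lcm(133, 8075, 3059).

1300075

lcm(133, 8075) = 133·8075/gcd = 1073975/19 = 56525
lcm(56525, 3059) = 56525·3059/gcd = 172909975/133 = 1300075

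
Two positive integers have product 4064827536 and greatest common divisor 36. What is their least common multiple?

Since gcd(m,n)·lcm(m,n) = mn, lcm = 4064827536/36 = 112911876.

112911876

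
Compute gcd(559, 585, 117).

13

gcd(559, 585): 585 = 1·559 + 26; 559 = 21·26 + 13; 26 = 2·13 + 0 → 13
gcd(13, 117): 117 = 9·13 + 0 → 13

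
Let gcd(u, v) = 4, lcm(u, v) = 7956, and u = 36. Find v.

Using uv = gcd(u,v)·lcm(u,v) = 4·7956 = 31824, we get v = 31824/36 = 884.

884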